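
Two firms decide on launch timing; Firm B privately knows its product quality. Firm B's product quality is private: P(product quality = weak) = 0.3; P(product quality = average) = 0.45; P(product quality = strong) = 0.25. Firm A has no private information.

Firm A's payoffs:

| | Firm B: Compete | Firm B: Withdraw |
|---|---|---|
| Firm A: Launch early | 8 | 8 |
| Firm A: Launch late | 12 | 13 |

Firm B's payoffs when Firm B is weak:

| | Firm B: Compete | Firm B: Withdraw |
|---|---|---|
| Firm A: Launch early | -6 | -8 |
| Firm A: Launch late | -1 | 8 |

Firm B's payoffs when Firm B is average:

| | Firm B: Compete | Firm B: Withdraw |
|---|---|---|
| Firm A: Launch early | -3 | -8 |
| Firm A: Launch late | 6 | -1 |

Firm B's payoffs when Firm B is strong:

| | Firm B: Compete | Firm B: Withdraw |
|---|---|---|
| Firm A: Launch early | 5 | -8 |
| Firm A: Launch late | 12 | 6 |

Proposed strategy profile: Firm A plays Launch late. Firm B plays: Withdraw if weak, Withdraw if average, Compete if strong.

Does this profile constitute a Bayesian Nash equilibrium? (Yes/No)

No

A profile is a BNE iff every type of every player is best-responding given beliefs about the other side.
Firm A plays Launch late: E[Launch late] = 0.3·(13) + 0.45·(13) + 0.25·(12) = 12.75; E[Launch early] = 8. Best-responding. ✓
Firm B (product quality weak), facing Launch late: Compete gives -1, Withdraw gives 8. Proposed Withdraw is best. ✓
Firm B (product quality average), facing Launch late: Compete gives 6, Withdraw gives -1. Proposed Withdraw is not best — profitable deviation exists. ✗
Firm B (product quality strong), facing Launch late: Compete gives 12, Withdraw gives 6. Proposed Compete is best. ✓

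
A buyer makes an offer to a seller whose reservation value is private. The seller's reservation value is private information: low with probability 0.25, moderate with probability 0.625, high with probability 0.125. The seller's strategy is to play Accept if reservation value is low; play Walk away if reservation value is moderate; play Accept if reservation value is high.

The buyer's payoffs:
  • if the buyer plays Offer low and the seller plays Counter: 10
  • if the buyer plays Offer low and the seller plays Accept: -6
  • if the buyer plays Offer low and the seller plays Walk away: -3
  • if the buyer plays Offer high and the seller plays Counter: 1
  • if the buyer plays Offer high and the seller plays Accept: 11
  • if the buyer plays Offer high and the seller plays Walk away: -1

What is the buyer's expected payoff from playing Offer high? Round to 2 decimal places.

3.50

Take the expectation over the seller's reservation value, weighting each type's action by its prior probability.
E[Offer high] = 0.25·11 + 0.625·(-1) + 0.125·11 = 2.75 + (-0.625) + 1.375 = 3.5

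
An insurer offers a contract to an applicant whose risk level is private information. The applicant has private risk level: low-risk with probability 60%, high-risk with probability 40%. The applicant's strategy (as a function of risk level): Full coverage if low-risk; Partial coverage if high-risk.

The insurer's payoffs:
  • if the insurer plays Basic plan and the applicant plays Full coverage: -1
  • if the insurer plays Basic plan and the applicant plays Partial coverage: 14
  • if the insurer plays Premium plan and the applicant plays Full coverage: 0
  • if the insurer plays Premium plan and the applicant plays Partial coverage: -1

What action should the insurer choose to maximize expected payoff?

Basic plan

Compute the insurer's expected payoff for each action, taking the expectation over the applicant's type.
E[Basic plan] = 0.6·(-1) + 0.4·(14) = 5
E[Premium plan] = 0.6·(0) + 0.4·(-1) = -0.4
Best response: Basic plan (5 is the largest).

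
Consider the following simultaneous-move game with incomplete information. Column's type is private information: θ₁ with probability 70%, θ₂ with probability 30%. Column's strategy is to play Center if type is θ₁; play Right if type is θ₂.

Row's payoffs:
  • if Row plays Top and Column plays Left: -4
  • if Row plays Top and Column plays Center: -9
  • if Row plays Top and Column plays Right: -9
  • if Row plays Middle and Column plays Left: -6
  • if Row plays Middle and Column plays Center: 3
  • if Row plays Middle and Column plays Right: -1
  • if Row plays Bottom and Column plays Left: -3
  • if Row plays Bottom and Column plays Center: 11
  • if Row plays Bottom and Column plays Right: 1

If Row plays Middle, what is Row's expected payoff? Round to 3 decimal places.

E[Middle] = 0.7·3 + 0.3·(-1) = 2.1 + (-0.3) = 1.8

1.800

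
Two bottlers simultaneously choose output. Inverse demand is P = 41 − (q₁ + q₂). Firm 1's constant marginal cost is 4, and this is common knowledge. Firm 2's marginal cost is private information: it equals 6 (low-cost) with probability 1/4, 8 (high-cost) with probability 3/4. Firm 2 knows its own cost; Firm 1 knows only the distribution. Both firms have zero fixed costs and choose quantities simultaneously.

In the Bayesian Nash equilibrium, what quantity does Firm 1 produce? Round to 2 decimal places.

Each type of Firm 2 best-responds to q₁; Firm 1 best-responds to the expected q₂ over Firm 2's types.
Firm 2 with cost c maximizes (41 − (q₁+q₂) − c)·q₂, giving q₂(c) = (41 − c − q₁)/2.
E[c₂] = 1/4·6 + 3/4·8 = 7.5
Firm 1's FOC against E[q₂] yields q₁ = (41 − 2·4 + E[c₂])/3 = (41 − 8 + 7.5)/3 = 13.5.

13.50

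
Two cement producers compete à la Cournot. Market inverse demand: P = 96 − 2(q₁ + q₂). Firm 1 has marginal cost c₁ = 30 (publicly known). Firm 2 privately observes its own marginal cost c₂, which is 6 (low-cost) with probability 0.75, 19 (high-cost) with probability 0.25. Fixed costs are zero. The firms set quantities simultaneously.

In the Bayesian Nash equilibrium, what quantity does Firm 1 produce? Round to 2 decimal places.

Firm 2 with cost c maximizes (96 − 2(q₁+q₂) − c)·q₂, giving q₂(c) = (96 − c − 2q₁)/4.
E[c₂] = 0.75·6 + 0.25·19 = 9.25
Firm 1's FOC against E[q₂] yields q₁ = (96 − 2·30 + E[c₂])/6 = (96 − 60 + 9.25)/6 = 7.54167.

7.54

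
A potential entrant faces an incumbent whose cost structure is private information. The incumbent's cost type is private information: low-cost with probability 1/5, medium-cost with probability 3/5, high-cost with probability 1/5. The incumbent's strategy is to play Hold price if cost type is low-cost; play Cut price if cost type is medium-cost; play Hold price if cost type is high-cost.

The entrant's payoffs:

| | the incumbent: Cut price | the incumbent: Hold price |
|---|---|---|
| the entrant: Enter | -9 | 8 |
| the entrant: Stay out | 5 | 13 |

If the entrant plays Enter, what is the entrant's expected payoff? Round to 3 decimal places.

-2.200

E[Enter] = 1/5·8 + 3/5·(-9) + 1/5·8 = 8/5 + (-27/5) + 8/5 = -11/5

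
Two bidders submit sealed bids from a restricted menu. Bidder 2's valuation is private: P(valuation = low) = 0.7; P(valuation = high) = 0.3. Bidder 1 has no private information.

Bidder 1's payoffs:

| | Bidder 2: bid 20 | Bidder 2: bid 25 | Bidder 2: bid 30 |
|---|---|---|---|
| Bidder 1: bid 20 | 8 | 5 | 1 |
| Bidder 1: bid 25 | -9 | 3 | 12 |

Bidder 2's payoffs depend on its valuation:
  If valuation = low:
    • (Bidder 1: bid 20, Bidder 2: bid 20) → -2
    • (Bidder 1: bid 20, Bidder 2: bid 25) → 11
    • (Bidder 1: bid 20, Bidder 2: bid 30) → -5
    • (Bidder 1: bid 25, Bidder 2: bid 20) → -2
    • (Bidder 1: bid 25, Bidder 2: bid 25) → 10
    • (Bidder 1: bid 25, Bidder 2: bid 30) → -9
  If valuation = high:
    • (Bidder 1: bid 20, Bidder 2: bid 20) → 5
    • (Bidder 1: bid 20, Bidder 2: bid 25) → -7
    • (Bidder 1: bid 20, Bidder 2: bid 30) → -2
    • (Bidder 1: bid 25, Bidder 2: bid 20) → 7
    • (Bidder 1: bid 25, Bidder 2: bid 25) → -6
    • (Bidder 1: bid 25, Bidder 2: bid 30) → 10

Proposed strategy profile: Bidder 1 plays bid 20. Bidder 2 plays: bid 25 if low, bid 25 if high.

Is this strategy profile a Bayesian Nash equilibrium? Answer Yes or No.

No

Bidder 1 plays bid 20: E[bid 20] = 0.7·(5) + 0.3·(5) = 5; E[bid 25] = 3. Best-responding. ✓
Bidder 2 (valuation low), facing bid 20: bid 20 gives -2, bid 25 gives 11, bid 30 gives -5. Proposed bid 25 is best. ✓
Bidder 2 (valuation high), facing bid 20: bid 20 gives 5, bid 25 gives -7, bid 30 gives -2. Proposed bid 25 is not best — profitable deviation exists. ✗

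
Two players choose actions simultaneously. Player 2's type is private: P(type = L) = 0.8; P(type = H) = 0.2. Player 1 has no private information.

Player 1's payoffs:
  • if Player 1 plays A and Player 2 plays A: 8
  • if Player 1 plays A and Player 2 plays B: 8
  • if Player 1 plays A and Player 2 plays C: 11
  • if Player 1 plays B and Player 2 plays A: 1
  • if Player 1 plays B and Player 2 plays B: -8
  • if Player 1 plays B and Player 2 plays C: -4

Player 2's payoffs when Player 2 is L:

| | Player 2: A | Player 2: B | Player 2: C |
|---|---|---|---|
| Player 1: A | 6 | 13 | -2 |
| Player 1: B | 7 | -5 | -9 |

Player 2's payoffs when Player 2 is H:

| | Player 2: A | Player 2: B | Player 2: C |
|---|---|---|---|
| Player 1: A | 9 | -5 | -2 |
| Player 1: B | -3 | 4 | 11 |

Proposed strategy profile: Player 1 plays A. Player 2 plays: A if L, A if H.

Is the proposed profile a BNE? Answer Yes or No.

A profile is a BNE iff every type of every player is best-responding given beliefs about the other side.
Player 1 plays A: E[A] = 0.8·(8) + 0.2·(8) = 8; E[B] = 1. Best-responding. ✓
Player 2 (type L), facing A: A gives 6, B gives 13, C gives -2. Proposed A is not best — profitable deviation exists. ✗
Player 2 (type H), facing A: A gives 9, B gives -5, C gives -2. Proposed A is best. ✓

No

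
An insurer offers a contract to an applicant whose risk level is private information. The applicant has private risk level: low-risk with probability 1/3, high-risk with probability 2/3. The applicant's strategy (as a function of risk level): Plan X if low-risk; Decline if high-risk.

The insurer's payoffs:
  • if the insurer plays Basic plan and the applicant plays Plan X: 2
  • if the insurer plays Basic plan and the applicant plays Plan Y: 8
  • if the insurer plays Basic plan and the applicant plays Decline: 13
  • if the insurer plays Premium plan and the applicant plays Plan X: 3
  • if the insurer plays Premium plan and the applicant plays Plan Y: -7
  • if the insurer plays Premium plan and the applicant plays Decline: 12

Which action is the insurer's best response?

Compute the insurer's expected payoff for each action, taking the expectation over the applicant's type.
E[Basic plan] = 1/3·(2) + 2/3·(13) = 28/3
E[Premium plan] = 1/3·(3) + 2/3·(12) = 9
Best response: Basic plan (28/3 is the largest).

Basic plan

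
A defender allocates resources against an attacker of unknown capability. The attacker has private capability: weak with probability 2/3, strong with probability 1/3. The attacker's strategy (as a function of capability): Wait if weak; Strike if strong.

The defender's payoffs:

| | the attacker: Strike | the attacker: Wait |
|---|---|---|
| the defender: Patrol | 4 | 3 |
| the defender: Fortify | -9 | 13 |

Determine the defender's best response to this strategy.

Fortify

E[Patrol] = 2/3·(3) + 1/3·(4) = 10/3
E[Fortify] = 2/3·(13) + 1/3·(-9) = 17/3
Best response: Fortify (17/3 is the largest).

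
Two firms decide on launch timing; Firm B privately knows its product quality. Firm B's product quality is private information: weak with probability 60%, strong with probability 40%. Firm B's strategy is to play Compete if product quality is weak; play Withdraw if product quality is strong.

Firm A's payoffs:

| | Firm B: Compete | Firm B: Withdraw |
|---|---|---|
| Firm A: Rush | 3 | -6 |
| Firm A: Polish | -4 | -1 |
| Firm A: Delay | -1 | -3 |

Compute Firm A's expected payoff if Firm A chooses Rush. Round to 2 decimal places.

-0.60

E[Rush] = 0.6·3 + 0.4·(-6) = 1.8 + (-2.4) = -0.6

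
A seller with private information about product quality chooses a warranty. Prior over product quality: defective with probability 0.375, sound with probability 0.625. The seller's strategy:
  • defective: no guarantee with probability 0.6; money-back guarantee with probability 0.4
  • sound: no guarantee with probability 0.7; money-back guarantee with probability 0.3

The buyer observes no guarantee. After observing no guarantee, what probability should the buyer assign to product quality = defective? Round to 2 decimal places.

0.34

P(no guarantee) = 0.375·0.6 + 0.625·0.7 = 0.6625
P(defective | no guarantee) = (0.375·0.6) / 0.6625 = 0.225 / 0.6625 = 0.339623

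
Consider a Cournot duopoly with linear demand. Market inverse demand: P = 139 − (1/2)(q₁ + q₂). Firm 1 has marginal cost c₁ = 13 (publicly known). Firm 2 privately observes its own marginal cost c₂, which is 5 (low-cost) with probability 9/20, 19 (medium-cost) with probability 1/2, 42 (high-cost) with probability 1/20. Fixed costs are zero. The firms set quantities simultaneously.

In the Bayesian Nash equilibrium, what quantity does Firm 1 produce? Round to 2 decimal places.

84.57

Firm 2 with cost c maximizes (139 − (1/2)(q₁+q₂) − c)·q₂, giving q₂(c) = (139 − c − (1/2)q₁).
E[c₂] = 9/20·5 + 1/2·19 + 1/20·42 = 13.85
Firm 1's FOC against E[q₂] yields q₁ = (139 − 2·13 + E[c₂])/(3/2) = (139 − 26 + 13.85)/(3/2) = 84.5667.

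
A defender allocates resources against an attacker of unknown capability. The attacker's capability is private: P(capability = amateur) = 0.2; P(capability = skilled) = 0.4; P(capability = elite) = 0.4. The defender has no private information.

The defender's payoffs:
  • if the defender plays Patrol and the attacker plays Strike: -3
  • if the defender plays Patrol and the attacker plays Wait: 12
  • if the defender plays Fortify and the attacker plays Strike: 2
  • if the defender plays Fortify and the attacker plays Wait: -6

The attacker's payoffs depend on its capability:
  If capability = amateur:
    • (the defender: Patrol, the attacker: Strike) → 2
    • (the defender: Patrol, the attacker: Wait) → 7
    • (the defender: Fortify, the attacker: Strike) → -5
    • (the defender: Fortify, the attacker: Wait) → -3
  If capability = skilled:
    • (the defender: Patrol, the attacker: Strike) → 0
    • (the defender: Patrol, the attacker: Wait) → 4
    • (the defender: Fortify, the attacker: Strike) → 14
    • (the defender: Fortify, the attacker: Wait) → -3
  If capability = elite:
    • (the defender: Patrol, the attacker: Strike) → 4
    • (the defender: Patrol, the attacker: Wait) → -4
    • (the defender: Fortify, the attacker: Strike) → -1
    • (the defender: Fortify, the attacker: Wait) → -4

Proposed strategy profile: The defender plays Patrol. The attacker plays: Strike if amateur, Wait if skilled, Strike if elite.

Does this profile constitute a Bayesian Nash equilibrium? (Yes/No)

A profile is a BNE iff every type of every player is best-responding given beliefs about the other side.
The defender plays Patrol: E[Patrol] = 0.2·(-3) + 0.4·(12) + 0.4·(-3) = 3; E[Fortify] = -1.2. Best-responding. ✓
The attacker (capability amateur), facing Patrol: Strike gives 2, Wait gives 7. Proposed Strike is not best — profitable deviation exists. ✗
The attacker (capability skilled), facing Patrol: Strike gives 0, Wait gives 4. Proposed Wait is best. ✓
The attacker (capability elite), facing Patrol: Strike gives 4, Wait gives -4. Proposed Strike is best. ✓

No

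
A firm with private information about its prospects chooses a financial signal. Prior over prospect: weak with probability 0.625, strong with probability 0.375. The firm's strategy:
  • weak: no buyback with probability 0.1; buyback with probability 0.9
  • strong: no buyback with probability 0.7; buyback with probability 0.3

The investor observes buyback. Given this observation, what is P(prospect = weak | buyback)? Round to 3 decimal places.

P(buyback) = 0.625·0.9 + 0.375·0.3 = 0.675
P(weak | buyback) = (0.625·0.9) / 0.675 = 0.5625 / 0.675 = 0.833333

0.833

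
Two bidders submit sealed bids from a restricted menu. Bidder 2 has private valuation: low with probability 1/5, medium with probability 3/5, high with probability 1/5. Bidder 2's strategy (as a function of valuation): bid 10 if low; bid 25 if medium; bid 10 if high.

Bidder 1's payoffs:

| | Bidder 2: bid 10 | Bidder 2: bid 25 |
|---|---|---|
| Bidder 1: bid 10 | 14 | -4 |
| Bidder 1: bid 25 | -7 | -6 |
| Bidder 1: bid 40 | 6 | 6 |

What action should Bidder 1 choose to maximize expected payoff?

E[bid 10] = 1/5·(14) + 3/5·(-4) + 1/5·(14) = 16/5
E[bid 25] = 1/5·(-7) + 3/5·(-6) + 1/5·(-7) = -32/5
E[bid 40] = 1/5·(6) + 3/5·(6) + 1/5·(6) = 6
Best response: bid 40 (6 is the largest).

bid 40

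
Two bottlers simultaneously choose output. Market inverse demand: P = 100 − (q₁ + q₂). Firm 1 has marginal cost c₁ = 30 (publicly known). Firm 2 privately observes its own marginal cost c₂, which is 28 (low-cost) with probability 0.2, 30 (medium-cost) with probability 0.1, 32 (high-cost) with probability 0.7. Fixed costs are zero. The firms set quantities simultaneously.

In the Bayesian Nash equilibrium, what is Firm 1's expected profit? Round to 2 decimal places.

Firm 2 with cost c maximizes (100 − (q₁+q₂) − c)·q₂, giving q₂(c) = (100 − c − q₁)/2.
E[c₂] = 0.2·28 + 0.1·30 + 0.7·32 = 31
Firm 1's FOC against E[q₂] yields q₁ = (100 − 2·30 + E[c₂])/3 = (100 − 60 + 31)/3 = 23.6667.
E[P] = 100 − (q₁ + E[q₂]) = 53.6667; Firm 1's expected profit = (E[P] − 30)·q₁ = (53.6667 − 30)·23.6667 = 560.111.

560.11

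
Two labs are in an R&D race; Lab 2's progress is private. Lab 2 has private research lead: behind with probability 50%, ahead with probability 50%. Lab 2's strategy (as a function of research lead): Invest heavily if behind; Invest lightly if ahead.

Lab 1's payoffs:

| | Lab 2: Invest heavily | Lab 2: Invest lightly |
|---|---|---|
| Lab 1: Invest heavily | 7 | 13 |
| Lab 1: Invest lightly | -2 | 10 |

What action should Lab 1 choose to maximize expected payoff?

Invest heavily

E[Invest heavily] = 0.5·(7) + 0.5·(13) = 10
E[Invest lightly] = 0.5·(-2) + 0.5·(10) = 4
Best response: Invest heavily (10 is the largest).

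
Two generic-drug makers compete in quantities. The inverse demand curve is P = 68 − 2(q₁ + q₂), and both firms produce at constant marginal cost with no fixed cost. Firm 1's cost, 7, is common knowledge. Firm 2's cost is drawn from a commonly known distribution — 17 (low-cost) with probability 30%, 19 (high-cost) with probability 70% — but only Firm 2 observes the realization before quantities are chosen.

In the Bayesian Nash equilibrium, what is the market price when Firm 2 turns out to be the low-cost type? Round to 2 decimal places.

30.43

Firm 2 with cost c maximizes (68 − 2(q₁+q₂) − c)·q₂, giving q₂(c) = (68 − c − 2q₁)/4.
E[c₂] = 0.3·17 + 0.7·19 = 18.4
Firm 1's FOC against E[q₂] yields q₁ = (68 − 2·7 + E[c₂])/6 = (68 − 14 + 18.4)/6 = 12.0667.
q₂(low-cost) = 6.71667, so P = 68 − 2·(12.0667 + 6.71667) = 30.4333.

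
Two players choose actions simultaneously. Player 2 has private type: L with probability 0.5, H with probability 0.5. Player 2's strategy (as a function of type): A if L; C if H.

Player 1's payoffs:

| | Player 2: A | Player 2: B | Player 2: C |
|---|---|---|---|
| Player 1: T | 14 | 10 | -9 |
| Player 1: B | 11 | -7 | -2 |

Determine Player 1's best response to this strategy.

B

Compute Player 1's expected payoff for each action, taking the expectation over Player 2's type.
E[T] = 0.5·(14) + 0.5·(-9) = 2.5
E[B] = 0.5·(11) + 0.5·(-2) = 4.5
Best response: B (4.5 is the largest).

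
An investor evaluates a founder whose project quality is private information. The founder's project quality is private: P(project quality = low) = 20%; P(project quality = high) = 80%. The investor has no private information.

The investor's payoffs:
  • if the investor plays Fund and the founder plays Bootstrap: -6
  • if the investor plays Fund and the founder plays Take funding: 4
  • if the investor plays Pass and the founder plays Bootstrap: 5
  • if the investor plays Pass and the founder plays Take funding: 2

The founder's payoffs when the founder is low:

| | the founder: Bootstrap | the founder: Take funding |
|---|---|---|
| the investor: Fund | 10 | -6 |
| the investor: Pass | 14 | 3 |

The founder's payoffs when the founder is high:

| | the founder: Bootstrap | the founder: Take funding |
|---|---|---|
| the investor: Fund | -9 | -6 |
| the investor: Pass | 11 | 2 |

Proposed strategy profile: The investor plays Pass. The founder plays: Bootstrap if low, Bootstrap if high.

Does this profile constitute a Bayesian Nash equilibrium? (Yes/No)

The investor plays Pass: E[Pass] = 0.2·(5) + 0.8·(5) = 5; E[Fund] = -6. Best-responding. ✓
The founder (project quality low), facing Pass: Bootstrap gives 14, Take funding gives 3. Proposed Bootstrap is best. ✓
The founder (project quality high), facing Pass: Bootstrap gives 11, Take funding gives 2. Proposed Bootstrap is best. ✓

Yes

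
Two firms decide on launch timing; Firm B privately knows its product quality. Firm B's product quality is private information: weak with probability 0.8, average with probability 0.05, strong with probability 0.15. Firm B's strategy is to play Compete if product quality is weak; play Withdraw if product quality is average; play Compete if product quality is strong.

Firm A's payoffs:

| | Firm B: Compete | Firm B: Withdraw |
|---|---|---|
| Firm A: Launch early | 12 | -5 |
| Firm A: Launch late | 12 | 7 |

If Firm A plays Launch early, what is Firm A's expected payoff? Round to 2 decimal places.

Take the expectation over Firm B's product quality, weighting each type's action by its prior probability.
E[Launch early] = 0.8·12 + 0.05·(-5) + 0.15·12 = 9.6 + (-0.25) + 1.8 = 11.15

11.15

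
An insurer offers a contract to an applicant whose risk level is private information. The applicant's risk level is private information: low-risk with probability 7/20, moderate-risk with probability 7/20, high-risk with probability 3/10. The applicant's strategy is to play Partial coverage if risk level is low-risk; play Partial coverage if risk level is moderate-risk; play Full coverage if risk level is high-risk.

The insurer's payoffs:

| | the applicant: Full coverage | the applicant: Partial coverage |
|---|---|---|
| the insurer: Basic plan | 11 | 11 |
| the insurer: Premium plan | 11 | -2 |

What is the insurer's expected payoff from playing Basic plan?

E[Basic plan] = 7/20·11 + 7/20·11 + 3/10·11 = 77/20 + 77/20 + 33/10 = 11

11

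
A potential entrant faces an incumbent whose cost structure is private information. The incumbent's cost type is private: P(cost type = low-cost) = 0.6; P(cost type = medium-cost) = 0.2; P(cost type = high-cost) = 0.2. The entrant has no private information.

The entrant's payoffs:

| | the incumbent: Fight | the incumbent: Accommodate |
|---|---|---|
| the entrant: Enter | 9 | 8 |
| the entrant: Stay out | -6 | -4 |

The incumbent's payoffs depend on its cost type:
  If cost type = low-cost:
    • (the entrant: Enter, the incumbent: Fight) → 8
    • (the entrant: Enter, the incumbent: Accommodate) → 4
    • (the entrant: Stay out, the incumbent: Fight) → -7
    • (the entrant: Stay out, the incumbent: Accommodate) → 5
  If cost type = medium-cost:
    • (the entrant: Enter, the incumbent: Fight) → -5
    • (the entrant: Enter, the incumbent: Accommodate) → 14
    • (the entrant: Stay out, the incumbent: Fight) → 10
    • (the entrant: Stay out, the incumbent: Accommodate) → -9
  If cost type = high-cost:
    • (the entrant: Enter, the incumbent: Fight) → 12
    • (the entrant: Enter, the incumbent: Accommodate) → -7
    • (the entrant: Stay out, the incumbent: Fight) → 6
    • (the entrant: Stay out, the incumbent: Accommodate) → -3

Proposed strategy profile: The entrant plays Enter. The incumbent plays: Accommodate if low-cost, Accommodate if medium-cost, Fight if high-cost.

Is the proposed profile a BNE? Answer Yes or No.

No

A profile is a BNE iff every type of every player is best-responding given beliefs about the other side.
The entrant plays Enter: E[Enter] = 0.6·(8) + 0.2·(8) + 0.2·(9) = 8.2; E[Stay out] = -4.4. Best-responding. ✓
The incumbent (cost type low-cost), facing Enter: Fight gives 8, Accommodate gives 4. Proposed Accommodate is not best — profitable deviation exists. ✗
The incumbent (cost type medium-cost), facing Enter: Fight gives -5, Accommodate gives 14. Proposed Accommodate is best. ✓
The incumbent (cost type high-cost), facing Enter: Fight gives 12, Accommodate gives -7. Proposed Fight is best. ✓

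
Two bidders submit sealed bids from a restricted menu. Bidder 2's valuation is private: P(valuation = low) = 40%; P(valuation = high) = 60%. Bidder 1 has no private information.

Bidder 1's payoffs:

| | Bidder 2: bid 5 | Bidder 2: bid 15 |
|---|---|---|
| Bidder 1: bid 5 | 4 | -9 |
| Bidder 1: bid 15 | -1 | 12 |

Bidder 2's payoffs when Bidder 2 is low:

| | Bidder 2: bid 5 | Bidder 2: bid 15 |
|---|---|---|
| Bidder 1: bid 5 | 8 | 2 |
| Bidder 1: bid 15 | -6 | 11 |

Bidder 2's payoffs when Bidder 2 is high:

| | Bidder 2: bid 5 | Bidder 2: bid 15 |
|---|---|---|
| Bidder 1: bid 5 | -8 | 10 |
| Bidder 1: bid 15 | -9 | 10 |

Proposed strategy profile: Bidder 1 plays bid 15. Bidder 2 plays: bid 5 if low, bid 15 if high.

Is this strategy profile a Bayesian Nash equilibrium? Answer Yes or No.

Bidder 1 plays bid 15: E[bid 15] = 0.4·(-1) + 0.6·(12) = 6.8; E[bid 5] = -3.8. Best-responding. ✓
Bidder 2 (valuation low), facing bid 15: bid 5 gives -6, bid 15 gives 11. Proposed bid 5 is not best — profitable deviation exists. ✗
Bidder 2 (valuation high), facing bid 15: bid 5 gives -9, bid 15 gives 10. Proposed bid 15 is best. ✓

No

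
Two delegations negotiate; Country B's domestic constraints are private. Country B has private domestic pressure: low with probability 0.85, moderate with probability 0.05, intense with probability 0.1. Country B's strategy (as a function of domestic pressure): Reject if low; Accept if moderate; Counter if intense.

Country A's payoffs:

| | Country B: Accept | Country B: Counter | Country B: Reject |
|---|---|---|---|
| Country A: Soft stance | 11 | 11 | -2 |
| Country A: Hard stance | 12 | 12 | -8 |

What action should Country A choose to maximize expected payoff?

Soft stance

Compute Country A's expected payoff for each action, taking the expectation over Country B's type.
E[Soft stance] = 0.85·(-2) + 0.05·(11) + 0.1·(11) = -0.05
E[Hard stance] = 0.85·(-8) + 0.05·(12) + 0.1·(12) = -5
Best response: Soft stance (-0.05 is the largest).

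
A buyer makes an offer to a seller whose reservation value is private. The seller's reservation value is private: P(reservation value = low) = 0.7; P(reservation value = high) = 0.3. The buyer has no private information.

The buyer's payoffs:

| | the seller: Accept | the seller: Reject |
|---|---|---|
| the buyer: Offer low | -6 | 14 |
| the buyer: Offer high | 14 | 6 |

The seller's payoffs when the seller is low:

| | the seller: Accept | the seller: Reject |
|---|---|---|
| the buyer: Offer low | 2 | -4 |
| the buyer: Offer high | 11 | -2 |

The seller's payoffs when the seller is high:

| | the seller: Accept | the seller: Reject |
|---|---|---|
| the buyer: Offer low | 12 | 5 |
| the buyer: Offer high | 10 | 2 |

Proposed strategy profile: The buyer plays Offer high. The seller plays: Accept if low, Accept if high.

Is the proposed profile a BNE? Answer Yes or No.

A profile is a BNE iff every type of every player is best-responding given beliefs about the other side.
The buyer plays Offer high: E[Offer high] = 0.7·(14) + 0.3·(14) = 14; E[Offer low] = -6. Best-responding. ✓
The seller (reservation value low), facing Offer high: Accept gives 11, Reject gives -2. Proposed Accept is best. ✓
The seller (reservation value high), facing Offer high: Accept gives 10, Reject gives 2. Proposed Accept is best. ✓

Yes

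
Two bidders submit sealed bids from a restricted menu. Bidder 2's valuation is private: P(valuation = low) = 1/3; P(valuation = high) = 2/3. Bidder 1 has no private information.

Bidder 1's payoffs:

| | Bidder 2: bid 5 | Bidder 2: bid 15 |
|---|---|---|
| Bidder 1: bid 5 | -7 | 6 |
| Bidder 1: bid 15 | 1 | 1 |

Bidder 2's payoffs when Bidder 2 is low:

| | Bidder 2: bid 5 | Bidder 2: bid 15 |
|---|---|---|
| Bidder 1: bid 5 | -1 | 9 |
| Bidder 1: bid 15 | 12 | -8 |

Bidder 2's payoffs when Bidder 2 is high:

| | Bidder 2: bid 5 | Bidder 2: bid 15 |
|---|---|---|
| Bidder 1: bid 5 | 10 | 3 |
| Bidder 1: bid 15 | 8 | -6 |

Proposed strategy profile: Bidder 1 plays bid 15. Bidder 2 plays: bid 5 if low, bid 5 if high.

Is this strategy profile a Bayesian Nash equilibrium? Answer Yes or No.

Bidder 1 plays bid 15: E[bid 15] = 1/3·(1) + 2/3·(1) = 1; E[bid 5] = -7. Best-responding. ✓
Bidder 2 (valuation low), facing bid 15: bid 5 gives 12, bid 15 gives -8. Proposed bid 5 is best. ✓
Bidder 2 (valuation high), facing bid 15: bid 5 gives 8, bid 15 gives -6. Proposed bid 5 is best. ✓

Yes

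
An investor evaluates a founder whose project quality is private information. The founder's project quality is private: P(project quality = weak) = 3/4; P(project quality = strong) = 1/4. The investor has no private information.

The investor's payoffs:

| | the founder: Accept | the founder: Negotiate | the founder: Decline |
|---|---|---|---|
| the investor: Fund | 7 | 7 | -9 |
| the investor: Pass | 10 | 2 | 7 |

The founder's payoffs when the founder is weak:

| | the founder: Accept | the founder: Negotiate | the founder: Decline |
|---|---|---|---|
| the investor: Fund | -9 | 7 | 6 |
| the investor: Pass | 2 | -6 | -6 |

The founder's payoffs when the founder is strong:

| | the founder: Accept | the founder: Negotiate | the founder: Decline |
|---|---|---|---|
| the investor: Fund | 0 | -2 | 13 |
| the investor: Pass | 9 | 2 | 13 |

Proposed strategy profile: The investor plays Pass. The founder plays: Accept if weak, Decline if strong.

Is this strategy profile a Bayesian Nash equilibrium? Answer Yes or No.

Yes

The investor plays Pass: E[Pass] = 3/4·(10) + 1/4·(7) = 37/4; E[Fund] = 3. Best-responding. ✓
The founder (project quality weak), facing Pass: Accept gives 2, Negotiate gives -6, Decline gives -6. Proposed Accept is best. ✓
The founder (project quality strong), facing Pass: Accept gives 9, Negotiate gives 2, Decline gives 13. Proposed Decline is best. ✓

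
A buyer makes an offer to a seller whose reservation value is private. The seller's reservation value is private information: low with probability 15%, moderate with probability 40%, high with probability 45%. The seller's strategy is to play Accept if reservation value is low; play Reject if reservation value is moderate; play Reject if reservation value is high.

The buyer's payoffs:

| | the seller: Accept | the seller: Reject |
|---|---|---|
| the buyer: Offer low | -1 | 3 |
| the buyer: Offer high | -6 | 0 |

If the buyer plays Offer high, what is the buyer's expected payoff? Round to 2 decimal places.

-0.90

E[Offer high] = 0.15·(-6) + 0.4·0 + 0.45·0 = (-0.9) + 0 + 0 = -0.9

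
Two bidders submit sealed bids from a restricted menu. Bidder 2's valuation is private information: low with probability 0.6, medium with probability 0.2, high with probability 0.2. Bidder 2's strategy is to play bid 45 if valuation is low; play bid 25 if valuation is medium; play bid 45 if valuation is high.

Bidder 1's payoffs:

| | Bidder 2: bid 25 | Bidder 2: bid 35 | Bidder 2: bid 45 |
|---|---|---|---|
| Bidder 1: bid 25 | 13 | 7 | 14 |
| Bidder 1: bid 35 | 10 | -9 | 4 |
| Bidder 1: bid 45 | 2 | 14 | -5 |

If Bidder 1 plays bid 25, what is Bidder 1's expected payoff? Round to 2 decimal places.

13.80

E[bid 25] = 0.6·14 + 0.2·13 + 0.2·14 = 8.4 + 2.6 + 2.8 = 13.8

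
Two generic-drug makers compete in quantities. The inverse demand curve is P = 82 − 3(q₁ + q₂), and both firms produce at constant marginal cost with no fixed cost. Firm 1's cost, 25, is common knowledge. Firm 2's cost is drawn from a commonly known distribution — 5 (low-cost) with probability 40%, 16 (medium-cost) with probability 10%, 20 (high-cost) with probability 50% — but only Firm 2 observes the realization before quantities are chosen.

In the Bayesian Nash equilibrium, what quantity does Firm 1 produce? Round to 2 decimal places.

Each type of Firm 2 best-responds to q₁; Firm 1 best-responds to the expected q₂ over Firm 2's types.
Firm 2 with cost c maximizes (82 − 3(q₁+q₂) − c)·q₂, giving q₂(c) = (82 − c − 3q₁)/6.
E[c₂] = 0.4·5 + 0.1·16 + 0.5·20 = 13.6
Firm 1's FOC against E[q₂] yields q₁ = (82 − 2·25 + E[c₂])/9 = (82 − 50 + 13.6)/9 = 5.06667.

5.07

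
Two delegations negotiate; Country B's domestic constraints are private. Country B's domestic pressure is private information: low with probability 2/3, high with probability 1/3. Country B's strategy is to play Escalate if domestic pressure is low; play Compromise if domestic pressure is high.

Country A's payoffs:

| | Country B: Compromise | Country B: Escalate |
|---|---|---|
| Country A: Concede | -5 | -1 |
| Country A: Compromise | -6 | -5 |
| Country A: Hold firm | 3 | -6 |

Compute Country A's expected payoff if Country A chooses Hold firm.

E[Hold firm] = 2/3·(-6) + 1/3·3 = (-4) + 1 = -3

-3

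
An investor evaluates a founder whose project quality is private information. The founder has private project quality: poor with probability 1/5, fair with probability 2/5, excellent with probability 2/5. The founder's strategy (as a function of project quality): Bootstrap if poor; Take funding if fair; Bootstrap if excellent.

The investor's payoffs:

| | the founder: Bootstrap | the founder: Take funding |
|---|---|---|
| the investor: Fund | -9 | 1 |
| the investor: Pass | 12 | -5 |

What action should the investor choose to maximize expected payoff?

Pass

E[Fund] = 1/5·(-9) + 2/5·(1) + 2/5·(-9) = -5
E[Pass] = 1/5·(12) + 2/5·(-5) + 2/5·(12) = 26/5
Best response: Pass (26/5 is the largest).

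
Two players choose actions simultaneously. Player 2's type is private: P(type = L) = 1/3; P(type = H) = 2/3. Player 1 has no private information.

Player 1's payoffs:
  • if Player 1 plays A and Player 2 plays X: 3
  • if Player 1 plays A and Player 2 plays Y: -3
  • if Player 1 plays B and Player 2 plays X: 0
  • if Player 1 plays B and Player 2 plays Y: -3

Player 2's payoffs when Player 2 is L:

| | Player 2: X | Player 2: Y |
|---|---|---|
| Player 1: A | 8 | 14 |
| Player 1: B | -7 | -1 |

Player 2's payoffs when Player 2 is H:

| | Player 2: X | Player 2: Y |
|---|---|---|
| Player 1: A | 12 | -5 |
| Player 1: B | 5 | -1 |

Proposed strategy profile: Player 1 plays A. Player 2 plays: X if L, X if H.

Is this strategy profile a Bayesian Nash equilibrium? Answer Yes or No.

Player 1 plays A: E[A] = 1/3·(3) + 2/3·(3) = 3; E[B] = 0. Best-responding. ✓
Player 2 (type L), facing A: X gives 8, Y gives 14. Proposed X is not best — profitable deviation exists. ✗
Player 2 (type H), facing A: X gives 12, Y gives -5. Proposed X is best. ✓

No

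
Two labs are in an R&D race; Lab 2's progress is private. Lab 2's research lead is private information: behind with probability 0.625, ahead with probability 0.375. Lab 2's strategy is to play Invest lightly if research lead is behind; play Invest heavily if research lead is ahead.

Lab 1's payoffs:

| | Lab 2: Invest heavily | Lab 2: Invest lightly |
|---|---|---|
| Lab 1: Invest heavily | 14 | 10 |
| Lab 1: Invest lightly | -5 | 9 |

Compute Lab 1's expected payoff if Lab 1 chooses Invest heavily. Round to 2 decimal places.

Take the expectation over Lab 2's research lead, weighting each type's action by its prior probability.
E[Invest heavily] = 0.625·10 + 0.375·14 = 6.25 + 5.25 = 11.5

11.50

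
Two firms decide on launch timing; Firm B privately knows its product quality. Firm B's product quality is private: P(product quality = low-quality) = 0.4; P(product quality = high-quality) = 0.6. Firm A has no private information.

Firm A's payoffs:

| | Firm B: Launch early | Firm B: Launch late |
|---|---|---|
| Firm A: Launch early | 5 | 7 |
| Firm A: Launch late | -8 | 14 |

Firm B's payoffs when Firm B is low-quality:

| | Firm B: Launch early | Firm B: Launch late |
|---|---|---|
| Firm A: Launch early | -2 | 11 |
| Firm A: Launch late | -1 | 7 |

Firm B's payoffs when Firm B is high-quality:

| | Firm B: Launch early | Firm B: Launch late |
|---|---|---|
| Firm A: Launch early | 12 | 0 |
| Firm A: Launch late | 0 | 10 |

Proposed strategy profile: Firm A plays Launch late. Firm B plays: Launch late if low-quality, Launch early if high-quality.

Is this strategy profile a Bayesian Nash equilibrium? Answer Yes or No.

A profile is a BNE iff every type of every player is best-responding given beliefs about the other side.
Firm A plays Launch late: E[Launch late] = 0.4·(14) + 0.6·(-8) = 0.8; E[Launch early] = 5.8. Not best-responding. ✗
Firm B (product quality low-quality), facing Launch late: Launch early gives -1, Launch late gives 7. Proposed Launch late is best. ✓
Firm B (product quality high-quality), facing Launch late: Launch early gives 0, Launch late gives 10. Proposed Launch early is not best — profitable deviation exists. ✗

No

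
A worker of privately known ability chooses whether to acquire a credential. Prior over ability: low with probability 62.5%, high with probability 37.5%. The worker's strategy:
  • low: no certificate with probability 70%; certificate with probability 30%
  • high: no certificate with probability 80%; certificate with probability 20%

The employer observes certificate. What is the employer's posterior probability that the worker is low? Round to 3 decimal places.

P(certificate) = 0.625·0.3 + 0.375·0.2 = 0.2625
P(low | certificate) = (0.625·0.3) / 0.2625 = 0.1875 / 0.2625 = 0.714286

0.714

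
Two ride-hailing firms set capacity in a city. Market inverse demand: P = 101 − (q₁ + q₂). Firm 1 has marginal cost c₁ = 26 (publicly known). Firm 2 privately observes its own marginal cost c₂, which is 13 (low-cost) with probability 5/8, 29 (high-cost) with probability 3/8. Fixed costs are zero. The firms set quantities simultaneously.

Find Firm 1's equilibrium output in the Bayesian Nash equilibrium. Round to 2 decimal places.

22.67

Type-c best response for Firm 2: q₂(c) = (101 − c)/2 − q₁/2.
Firm 1 maximizes expected profit; its first-order condition is 101 − 2q₁ − E[q₂] − 26 = 0.
Substituting E[q₂] and solving: E[c₂] = 19, so q₁ = (101 − 2·26 + 19)/3 = 22.6667.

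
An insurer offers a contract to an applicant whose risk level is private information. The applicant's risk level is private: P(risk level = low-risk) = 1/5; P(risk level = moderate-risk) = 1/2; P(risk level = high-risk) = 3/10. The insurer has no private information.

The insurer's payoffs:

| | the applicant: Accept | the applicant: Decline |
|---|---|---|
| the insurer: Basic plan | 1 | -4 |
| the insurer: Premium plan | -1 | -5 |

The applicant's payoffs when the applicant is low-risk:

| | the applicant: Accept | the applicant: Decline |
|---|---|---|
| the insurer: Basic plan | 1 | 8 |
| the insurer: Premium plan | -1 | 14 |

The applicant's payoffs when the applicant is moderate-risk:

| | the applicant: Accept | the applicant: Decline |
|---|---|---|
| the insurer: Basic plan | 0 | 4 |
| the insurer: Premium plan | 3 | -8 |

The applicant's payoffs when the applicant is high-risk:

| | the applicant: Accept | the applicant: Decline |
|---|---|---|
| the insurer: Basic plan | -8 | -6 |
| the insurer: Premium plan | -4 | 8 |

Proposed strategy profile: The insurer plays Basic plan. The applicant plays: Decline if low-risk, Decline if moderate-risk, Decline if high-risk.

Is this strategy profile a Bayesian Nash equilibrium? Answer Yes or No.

Yes

The insurer plays Basic plan: E[Basic plan] = 1/5·(-4) + 1/2·(-4) + 3/10·(-4) = -4; E[Premium plan] = -5. Best-responding. ✓
The applicant (risk level low-risk), facing Basic plan: Accept gives 1, Decline gives 8. Proposed Decline is best. ✓
The applicant (risk level moderate-risk), facing Basic plan: Accept gives 0, Decline gives 4. Proposed Decline is best. ✓
The applicant (risk level high-risk), facing Basic plan: Accept gives -8, Decline gives -6. Proposed Decline is best. ✓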